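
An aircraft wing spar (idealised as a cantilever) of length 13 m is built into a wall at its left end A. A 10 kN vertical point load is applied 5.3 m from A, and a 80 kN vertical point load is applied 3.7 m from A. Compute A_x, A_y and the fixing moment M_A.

A_x = 0, A_y = 90.00 kN, M_A = 349.0 kN·m

ΣF_x = 0: A_x = 0.
ΣF_y = 0: A_y − 10 − 80 = 0 → A_y = 90.00 kN.
ΣM about A: M_A − 10·5.3 − 80·3.7 = 0 → M_A = 349.0 kN·m.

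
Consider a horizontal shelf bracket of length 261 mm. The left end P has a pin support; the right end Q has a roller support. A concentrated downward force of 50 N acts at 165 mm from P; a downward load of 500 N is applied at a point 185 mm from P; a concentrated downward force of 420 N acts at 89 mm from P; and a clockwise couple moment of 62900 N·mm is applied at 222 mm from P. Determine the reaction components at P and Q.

P_x = 0, P_y = 199.8 N, Q_y = 770.2 N

Moments about P: Q_y·261 − 50·165 − 500·185 − 420·89 − 62900 = 0 → Q_y = 201030/261 = 770.23 ≈ 770.2 N.
ΣF_y = 0: P_y + 770.23 − 50 − 500 − 420 = 0 → P_y = 199.8 N.
ΣF_x = 0: no horizontal applied forces, so P_x = 0.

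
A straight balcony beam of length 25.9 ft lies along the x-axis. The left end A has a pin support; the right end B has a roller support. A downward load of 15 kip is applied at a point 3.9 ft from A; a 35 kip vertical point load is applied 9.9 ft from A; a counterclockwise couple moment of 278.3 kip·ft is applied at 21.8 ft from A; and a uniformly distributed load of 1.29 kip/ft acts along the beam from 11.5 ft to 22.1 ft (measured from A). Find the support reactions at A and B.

A_x = 0, A_y = 49.91 kip, B_y = 13.76 kip

Resultant of the distributed load: 1.29 × 10.6 = 13.674 kip at 16.8 ft from A.
ΣM about A: B_y·25.9 − 15·3.9 − 35·9.9 + 278.3 − (1.29·10.6)·16.8 = 0 → B_y = 356.4232/25.9 = 13.7615 ≈ 13.76 kip.
ΣF_y = 0: A_y + 13.7615 − 15 − 35 − 1.29·10.6 = 0 → A_y = 49.91 kip.
ΣF_x = 0: no horizontal applied forces, so A_x = 0.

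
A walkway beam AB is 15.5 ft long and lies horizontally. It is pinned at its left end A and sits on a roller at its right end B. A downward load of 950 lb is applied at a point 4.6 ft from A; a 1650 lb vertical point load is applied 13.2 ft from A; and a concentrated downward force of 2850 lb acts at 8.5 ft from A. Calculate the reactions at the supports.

Moments about A: B_y·15.5 − 950·4.6 − 1650·13.2 − 2850·8.5 = 0 → B_y = 50375/15.5 = 3250 lb.
ΣF_y = 0: A_y + 3250 − 950 − 1650 − 2850 = 0 → A_y = 2200 lb.
ΣF_x = 0: no horizontal applied forces, so A_x = 0.

A_x = 0, A_y = 2200 lb, B_y = 3250 lb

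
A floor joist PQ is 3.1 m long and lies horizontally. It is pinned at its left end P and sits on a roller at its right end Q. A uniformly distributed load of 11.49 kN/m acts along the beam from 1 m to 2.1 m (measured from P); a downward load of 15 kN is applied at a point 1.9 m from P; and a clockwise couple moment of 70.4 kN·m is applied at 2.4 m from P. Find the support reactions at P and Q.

Resultant of the distributed load: 11.49 × 1.1 = 12.639 kN at 1.55 m from P.
ΣM about P: Q_y·3.1 − (11.49·1.1)·1.55 − 15·1.9 − 70.4 = 0 → Q_y = 118.49045/3.1 = 38.2227 ≈ 38.22 kN.
ΣF_y = 0: P_y + 38.2227 − 11.49·1.1 − 15 = 0 → P_y = -10.58 kN.
ΣF_x = 0: no horizontal applied forces, so P_x = 0.

P_x = 0, P_y = -10.58 kN, Q_y = 38.22 kN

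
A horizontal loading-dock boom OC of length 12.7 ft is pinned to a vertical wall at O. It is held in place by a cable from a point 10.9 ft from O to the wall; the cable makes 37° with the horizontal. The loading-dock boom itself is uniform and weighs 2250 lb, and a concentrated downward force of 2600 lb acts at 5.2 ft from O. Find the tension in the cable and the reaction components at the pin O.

T = 4239 lb, O_x = 3385 lb, O_y = 2299 lb

ΣM about O: T·sin37°·10.9 − 2250·6.35 − 2600·5.2 = 0 → T = 27807.5/(10.9·0.601815) = 4239.09 ≈ 4239 lb.
ΣF_x = 0: O_x − T·cos37° = 0 → O_x = 4239.09 × 0.798636 = 3385 lb.
ΣF_y = 0: O_y + T·sin37° − 2250 − 2600 = 0 → O_y = 4850 − 4239.09 × 0.601815 = 2299 lb.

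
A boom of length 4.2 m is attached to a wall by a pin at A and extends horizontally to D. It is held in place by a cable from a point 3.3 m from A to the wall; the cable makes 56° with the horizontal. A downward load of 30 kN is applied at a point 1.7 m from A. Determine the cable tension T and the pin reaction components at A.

ΣM about A: T·sin56°·3.3 − 30·1.7 = 0 → T = 51/(3.3·0.829038) = 18.6415 ≈ 18.64 kN.
ΣF_x = 0: A_x − T·cos56° = 0 → A_x = 18.6415 × 0.559193 = 10.42 kN.
ΣF_y = 0: A_y + T·sin56° − 30 = 0 → A_y = 30 − 18.6415 × 0.829038 = 14.55 kN.

T = 18.64 kN, A_x = 10.42 kN, A_y = 14.55 kN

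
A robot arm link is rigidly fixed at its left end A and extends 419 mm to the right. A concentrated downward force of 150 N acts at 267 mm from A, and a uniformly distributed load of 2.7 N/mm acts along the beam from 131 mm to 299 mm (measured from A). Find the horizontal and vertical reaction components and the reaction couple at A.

A_x = 0, A_y = 603.6 N, M_A = 137600 N·mm

Resultant of the distributed load: 2.7 × 168 = 453.6 N at 215 mm from A.
ΣF_x = 0: A_x = 0.
ΣF_y = 0: A_y − 150 − 2.7·168 = 0 → A_y = 603.6 N.
ΣM about A: M_A − 150·267 − (2.7·168)·215 = 0 → M_A = 137600 N·mm.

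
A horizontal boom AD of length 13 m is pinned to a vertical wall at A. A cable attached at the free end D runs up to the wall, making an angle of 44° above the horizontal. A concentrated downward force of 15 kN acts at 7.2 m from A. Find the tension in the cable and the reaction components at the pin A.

ΣM about A: T·sin44°·13 − 15·7.2 = 0 → T = 108/(13·0.694658) = 11.9594 ≈ 11.96 kN.
ΣF_x = 0: A_x − T·cos44° = 0 → A_x = 11.9594 × 0.71934 = 8.603 kN.
ΣF_y = 0: A_y + T·sin44° − 15 = 0 → A_y = 15 − 11.9594 × 0.694658 = 6.692 kN.

T = 11.96 kN, A_x = 8.603 kN, A_y = 6.692 kN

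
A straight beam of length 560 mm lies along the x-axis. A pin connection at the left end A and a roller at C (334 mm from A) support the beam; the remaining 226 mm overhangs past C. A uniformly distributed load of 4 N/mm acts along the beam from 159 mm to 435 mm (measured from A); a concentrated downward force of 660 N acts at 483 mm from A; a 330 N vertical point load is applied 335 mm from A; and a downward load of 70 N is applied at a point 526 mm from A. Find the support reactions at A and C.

Resultant of the distributed load: 4 × 276 = 1104 N at 297 mm from A.
ΣM about A: C_y·334 − (4·276)·297 − 660·483 − 330·335 − 70·526 = 0 → C_y = 794038/334 = 2377.36 ≈ 2377 N.
ΣF_y = 0: A_y + 2377.36 − 4·276 − 660 − 330 − 70 = 0 → A_y = -213.4 N.
ΣF_x = 0: no horizontal applied forces, so A_x = 0.

A_x = 0, A_y = -213.4 N, C_y = 2377 N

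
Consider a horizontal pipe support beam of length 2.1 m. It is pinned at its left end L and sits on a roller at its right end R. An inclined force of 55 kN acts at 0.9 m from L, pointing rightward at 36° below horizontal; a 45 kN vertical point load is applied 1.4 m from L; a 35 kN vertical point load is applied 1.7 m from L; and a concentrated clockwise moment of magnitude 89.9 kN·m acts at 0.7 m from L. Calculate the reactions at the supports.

L_x = -44.50 kN, L_y = -2.670 kN, R_y = 115.0 kN

Moments about L: R_y·2.1 − 55·sin36°·0.9 − 45·1.4 − 35·1.7 − 89.9 = 0 → R_y = 241.495/2.1 = 114.998 ≈ 115.0 kN.
ΣF_y = 0: L_y + 114.998 − 55·sin36° − 45 − 35 = 0 → L_y = -2.670 kN.
ΣF_x = 0: L_x + 55·cos36° = 0 → L_x = -44.50 kN.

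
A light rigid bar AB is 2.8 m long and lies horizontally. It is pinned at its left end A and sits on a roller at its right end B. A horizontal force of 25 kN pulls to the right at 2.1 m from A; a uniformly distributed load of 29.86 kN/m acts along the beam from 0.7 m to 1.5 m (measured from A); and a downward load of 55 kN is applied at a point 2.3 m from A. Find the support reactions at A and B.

Resultant of the distributed load: 29.86 × 0.8 = 23.888 kN at 1.1 m from A.
ΣM about A: B_y·2.8 − (29.86·0.8)·1.1 − 55·2.3 = 0 → B_y = 152.7768/2.8 = 54.5631 ≈ 54.56 kN.
ΣF_y = 0: A_y + 54.5631 − 29.86·0.8 − 55 = 0 → A_y = 24.32 kN.
ΣF_x = 0: A_x + 25 = 0 → A_x = -25.00 kN.

A_x = -25.00 kN, A_y = 24.32 kN, B_y = 54.56 kN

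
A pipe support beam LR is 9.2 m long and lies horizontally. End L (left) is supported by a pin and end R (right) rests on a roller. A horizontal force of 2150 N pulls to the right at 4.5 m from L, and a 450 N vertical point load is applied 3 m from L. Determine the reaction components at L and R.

L_x = -2150 N, L_y = 303.3 N, R_y = 146.7 N

ΣM about L: R_y·9.2 − 450·3 = 0 → R_y = 1350/9.2 = 146.739 ≈ 146.7 N.
ΣF_y = 0: L_y + 146.739 − 450 = 0 → L_y = 303.3 N.
ΣF_x = 0: L_x + 2150 = 0 → L_x = -2150 N.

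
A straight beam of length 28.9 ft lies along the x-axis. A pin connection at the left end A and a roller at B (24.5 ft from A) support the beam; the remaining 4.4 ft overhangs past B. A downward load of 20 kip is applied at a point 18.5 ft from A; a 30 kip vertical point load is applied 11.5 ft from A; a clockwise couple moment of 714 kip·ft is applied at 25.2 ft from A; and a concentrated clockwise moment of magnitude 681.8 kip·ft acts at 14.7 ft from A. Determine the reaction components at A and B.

A_x = 0, A_y = -36.16 kip, B_y = 86.16 kip

Moments about A: B_y·24.5 − 20·18.5 − 30·11.5 − 714 − 681.8 = 0 → B_y = 2110.8/24.5 = 86.1551 ≈ 86.16 kip.
ΣF_y = 0: A_y + 86.1551 − 20 − 30 = 0 → A_y = -36.16 kip.
ΣF_x = 0: no horizontal applied forces, so A_x = 0.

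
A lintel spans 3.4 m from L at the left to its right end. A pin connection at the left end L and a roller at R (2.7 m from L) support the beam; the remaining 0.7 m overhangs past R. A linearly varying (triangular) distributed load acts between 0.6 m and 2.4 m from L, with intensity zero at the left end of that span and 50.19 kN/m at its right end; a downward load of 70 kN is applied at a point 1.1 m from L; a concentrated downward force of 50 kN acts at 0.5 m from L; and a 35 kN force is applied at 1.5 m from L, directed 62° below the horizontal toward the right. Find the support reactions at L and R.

Resultant of the triangular load: ½ × 50.19 × 1.8 = 45.171 kN, acting at 1.8 m from L (one-third of the span from the peak).
ΣM about L: R_y·2.7 − (½·50.19·1.8)·1.8 − 70·1.1 − 50·0.5 − 35·sin62°·1.5 = 0 → R_y = 229.663/2.7 = 85.0604 ≈ 85.06 kN.
ΣF_y = 0: L_y + 85.0604 − ½·50.19·1.8 − 70 − 50 − 35·sin62° = 0 → L_y = 111.0 kN.
ΣF_x = 0: L_x + 35·cos62° = 0 → L_x = -16.43 kN.

L_x = -16.43 kN, L_y = 111.0 kN, R_y = 85.06 kN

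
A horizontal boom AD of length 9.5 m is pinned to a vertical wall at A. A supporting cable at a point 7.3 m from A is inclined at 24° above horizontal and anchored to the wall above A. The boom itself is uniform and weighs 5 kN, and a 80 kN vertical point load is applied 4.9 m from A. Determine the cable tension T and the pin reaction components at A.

T = 140.0 kN, A_x = 127.9 kN, A_y = 28.05 kN

ΣM about A: T·sin24°·7.3 − 5·4.75 − 80·4.9 = 0 → T = 415.75/(7.3·0.406737) = 140.022 ≈ 140.0 kN.
ΣF_x = 0: A_x − T·cos24° = 0 → A_x = 140.022 × 0.913545 = 127.9 kN.
ΣF_y = 0: A_y + T·sin24° − 5 − 80 = 0 → A_y = 85 − 140.022 × 0.406737 = 28.05 kN.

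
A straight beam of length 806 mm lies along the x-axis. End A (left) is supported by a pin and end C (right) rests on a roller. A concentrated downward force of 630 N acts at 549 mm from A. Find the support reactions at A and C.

Taking moments about A: C_y·806 − 630·549 = 0 → C_y = 345870/806 = 429.119 ≈ 429.1 N.
ΣF_y = 0: A_y + 429.119 − 630 = 0 → A_y = 200.9 N.
ΣF_x = 0: no horizontal applied forces, so A_x = 0.

A_x = 0, A_y = 200.9 N, C_y = 429.1 N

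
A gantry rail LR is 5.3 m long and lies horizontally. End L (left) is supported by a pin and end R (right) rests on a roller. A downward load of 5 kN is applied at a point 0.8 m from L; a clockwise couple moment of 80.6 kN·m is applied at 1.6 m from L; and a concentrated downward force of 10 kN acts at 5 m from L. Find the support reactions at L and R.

L_x = 0, L_y = -10.40 kN, R_y = 25.40 kN

ΣM about L: R_y·5.3 − 5·0.8 − 80.6 − 10·5 = 0 → R_y = 134.6/5.3 = 25.3962 ≈ 25.40 kN.
ΣF_y = 0: L_y + 25.3962 − 5 − 10 = 0 → L_y = -10.40 kN.
ΣF_x = 0: no horizontal applied forces, so L_x = 0.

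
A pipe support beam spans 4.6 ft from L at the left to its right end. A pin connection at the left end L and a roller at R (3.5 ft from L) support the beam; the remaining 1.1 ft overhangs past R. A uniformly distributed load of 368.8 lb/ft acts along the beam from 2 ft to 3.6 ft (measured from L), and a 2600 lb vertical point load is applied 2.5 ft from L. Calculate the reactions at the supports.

Resultant of the distributed load: 368.8 × 1.6 = 590.08 lb at 2.8 ft from L.
ΣM about L: R_y·3.5 − (368.8·1.6)·2.8 − 2600·2.5 = 0 → R_y = 8152.224/3.5 = 2329.21 ≈ 2329 lb.
ΣF_y = 0: L_y + 2329.21 − 368.8·1.6 − 2600 = 0 → L_y = 860.9 lb.
ΣF_x = 0: no horizontal applied forces, so L_x = 0.

L_x = 0, L_y = 860.9 lb, R_y = 2329 lb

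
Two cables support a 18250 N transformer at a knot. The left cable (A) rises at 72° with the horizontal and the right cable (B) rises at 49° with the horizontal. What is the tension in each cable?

ΣF_x = 0: −T_A·cos72° + T_B·cos49° = 0 → T_B = 0.47102·T_A.
ΣF_y = 0: T_A·sin72° + T_B·sin49° = 18250.
Substitute: T_A·(0.951057 + 0.47102·0.75471) = 18250 → T_A = 13968.2 ≈ 13970 N.
Then T_B = 0.47102 × 13968.2 = 6579 N.

T_A = 13970 N, T_B = 6579 N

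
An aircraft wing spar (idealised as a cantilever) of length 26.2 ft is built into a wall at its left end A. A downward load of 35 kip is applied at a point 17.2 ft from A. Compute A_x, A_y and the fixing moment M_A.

ΣF_x = 0: A_x = 0.
ΣF_y = 0: A_y − 35 = 0 → A_y = 35.00 kip.
ΣM about A: M_A − 35·17.2 = 0 → M_A = 602.0 kip·ft.

A_x = 0, A_y = 35.00 kip, M_A = 602.0 kip·ft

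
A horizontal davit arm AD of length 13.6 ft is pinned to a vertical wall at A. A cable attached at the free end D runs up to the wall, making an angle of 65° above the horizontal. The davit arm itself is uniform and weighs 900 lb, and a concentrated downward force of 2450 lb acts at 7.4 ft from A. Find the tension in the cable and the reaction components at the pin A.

ΣM about A: T·sin65°·13.6 − 900·6.8 − 2450·7.4 = 0 → T = 24250/(13.6·0.906308) = 1967.42 ≈ 1967 lb.
ΣF_x = 0: A_x − T·cos65° = 0 → A_x = 1967.42 × 0.422618 = 831.5 lb.
ΣF_y = 0: A_y + T·sin65° − 900 − 2450 = 0 → A_y = 3350 − 1967.42 × 0.906308 = 1567 lb.

T = 1967 lb, A_x = 831.5 lb, A_y = 1567 lb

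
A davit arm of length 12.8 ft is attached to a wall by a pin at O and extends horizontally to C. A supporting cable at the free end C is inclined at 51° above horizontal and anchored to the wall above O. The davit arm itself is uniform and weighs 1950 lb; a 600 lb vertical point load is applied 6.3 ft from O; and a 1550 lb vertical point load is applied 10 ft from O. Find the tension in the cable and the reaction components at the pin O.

T = 3193 lb, O_x = 2009 lb, O_y = 1619 lb

ΣM about O: T·sin51°·12.8 − 1950·6.4 − 600·6.3 − 1550·10 = 0 → T = 31760/(12.8·0.777146) = 3192.77 ≈ 3193 lb.
ΣF_x = 0: O_x − T·cos51° = 0 → O_x = 3192.77 × 0.62932 = 2009 lb.
ΣF_y = 0: O_y + T·sin51° − 1950 − 600 − 1550 = 0 → O_y = 4100 − 3192.77 × 0.777146 = 1619 lb.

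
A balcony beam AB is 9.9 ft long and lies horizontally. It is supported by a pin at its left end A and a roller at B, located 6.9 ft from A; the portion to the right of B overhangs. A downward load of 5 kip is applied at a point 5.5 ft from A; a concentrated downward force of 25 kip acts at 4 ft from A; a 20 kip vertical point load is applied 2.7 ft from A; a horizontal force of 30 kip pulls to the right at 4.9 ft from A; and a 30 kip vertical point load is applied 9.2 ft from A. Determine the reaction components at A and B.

A_x = -30.00 kip, A_y = 13.70 kip, B_y = 66.30 kip

Moments about A: B_y·6.9 − 5·5.5 − 25·4 − 20·2.7 − 30·9.2 = 0 → B_y = 457.5/6.9 = 66.3043 ≈ 66.30 kip.
ΣF_y = 0: A_y + 66.3043 − 5 − 25 − 20 − 30 = 0 → A_y = 13.70 kip.
ΣF_x = 0: A_x + 30 = 0 → A_x = -30.00 kip.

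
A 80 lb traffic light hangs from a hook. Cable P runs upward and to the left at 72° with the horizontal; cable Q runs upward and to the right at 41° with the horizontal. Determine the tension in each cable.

T_P = 65.59 lb, T_Q = 26.86 lb

ΣF_x = 0: −T_P·cos72° + T_Q·cos41° = 0 → T_Q = 0.409452·T_P.
ΣF_y = 0: T_P·sin72° + T_Q·sin41° = 80.
Substitute: T_P·(0.951057 + 0.409452·0.656059) = 80 → T_P = 65.5909 ≈ 65.59 lb.
Then T_Q = 0.409452 × 65.5909 = 26.86 lb.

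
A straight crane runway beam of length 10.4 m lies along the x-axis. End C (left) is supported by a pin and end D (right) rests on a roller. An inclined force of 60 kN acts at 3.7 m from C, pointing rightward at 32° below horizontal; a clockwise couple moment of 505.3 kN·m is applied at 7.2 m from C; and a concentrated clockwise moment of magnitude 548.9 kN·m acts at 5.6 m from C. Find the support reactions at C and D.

ΣM about C: D_y·10.4 − 60·sin32°·3.7 − 505.3 − 548.9 = 0 → D_y = 1171.84/10.4 = 112.677 ≈ 112.7 kN.
ΣF_y = 0: C_y + 112.677 − 60·sin32° = 0 → C_y = -80.88 kN.
ΣF_x = 0: C_x + 60·cos32° = 0 → C_x = -50.88 kN.

C_x = -50.88 kN, C_y = -80.88 kN, D_y = 112.7 kN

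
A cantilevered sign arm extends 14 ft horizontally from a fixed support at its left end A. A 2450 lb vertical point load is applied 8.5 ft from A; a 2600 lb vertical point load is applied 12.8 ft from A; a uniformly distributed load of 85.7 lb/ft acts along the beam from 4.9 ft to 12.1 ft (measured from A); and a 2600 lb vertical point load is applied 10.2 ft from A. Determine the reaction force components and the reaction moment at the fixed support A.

Resultant of the distributed load: 85.7 × 7.2 = 617.04 lb at 8.5 ft from A.
ΣF_x = 0: A_x = 0.
ΣF_y = 0: A_y − 2450 − 2600 − 85.7·7.2 − 2600 = 0 → A_y = 8267 lb.
ΣM about A: M_A − 2450·8.5 − 2600·12.8 − (85.7·7.2)·8.5 − 2600·10.2 = 0 → M_A = 85870 lb·ft.

A_x = 0, A_y = 8267 lb, M_A = 85870 lb·ft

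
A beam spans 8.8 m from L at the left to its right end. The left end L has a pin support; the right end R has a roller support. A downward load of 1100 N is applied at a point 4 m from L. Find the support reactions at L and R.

Taking moments about L: R_y·8.8 − 1100·4 = 0 → R_y = 4400/8.8 = 500.0 N.
ΣF_y = 0: L_y + 500 − 1100 = 0 → L_y = 600.0 N.
ΣF_x = 0: no horizontal applied forces, so L_x = 0.

L_x = 0, L_y = 600.0 N, R_y = 500.0 N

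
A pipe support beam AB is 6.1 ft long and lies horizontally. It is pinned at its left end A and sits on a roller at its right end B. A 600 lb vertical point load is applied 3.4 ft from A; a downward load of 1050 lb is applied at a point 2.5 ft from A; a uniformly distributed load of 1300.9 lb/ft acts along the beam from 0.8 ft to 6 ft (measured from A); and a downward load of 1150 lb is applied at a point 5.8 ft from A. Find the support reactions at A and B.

Resultant of the distributed load: 1300.9 × 5.2 = 6764.68 lb at 3.4 ft from A.
Taking moments about A: B_y·6.1 − 600·3.4 − 1050·2.5 − (1300.9·5.2)·3.4 − 1150·5.8 = 0 → B_y = 34334.912/6.1 = 5628.67 ≈ 5629 lb.
ΣF_y = 0: A_y + 5628.67 − 600 − 1050 − 1300.9·5.2 − 1150 = 0 → A_y = 3936 lb.
ΣF_x = 0: no horizontal applied forces, so A_x = 0.

A_x = 0, A_y = 3936 lb, B_y = 5629 lb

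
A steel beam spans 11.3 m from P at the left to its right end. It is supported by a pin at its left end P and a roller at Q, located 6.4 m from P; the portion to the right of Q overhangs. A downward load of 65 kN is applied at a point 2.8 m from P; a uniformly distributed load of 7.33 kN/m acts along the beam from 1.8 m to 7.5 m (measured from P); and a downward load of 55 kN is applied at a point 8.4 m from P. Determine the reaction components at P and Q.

P_x = 0, P_y = 30.80 kN, Q_y = 131.0 kN

Resultant of the distributed load: 7.33 × 5.7 = 41.781 kN at 4.65 m from P.
ΣM about P: Q_y·6.4 − 65·2.8 − (7.33·5.7)·4.65 − 55·8.4 = 0 → Q_y = 838.28165/6.4 = 130.982 ≈ 131.0 kN.
ΣF_y = 0: P_y + 130.982 − 65 − 7.33·5.7 − 55 = 0 → P_y = 30.80 kN.
ΣF_x = 0: no horizontal applied forces, so P_x = 0.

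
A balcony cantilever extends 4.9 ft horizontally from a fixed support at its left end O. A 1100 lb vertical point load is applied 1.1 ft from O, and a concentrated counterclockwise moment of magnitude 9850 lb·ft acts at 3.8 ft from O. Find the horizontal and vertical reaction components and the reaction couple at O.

O_x = 0, O_y = 1100 lb, M_O = -8640 lb·ft

ΣF_x = 0: O_x = 0.
ΣF_y = 0: O_y − 1100 = 0 → O_y = 1100 lb.
ΣM about O: M_O − 1100·1.1 + 9850 = 0 → M_O = -8640 lb·ft.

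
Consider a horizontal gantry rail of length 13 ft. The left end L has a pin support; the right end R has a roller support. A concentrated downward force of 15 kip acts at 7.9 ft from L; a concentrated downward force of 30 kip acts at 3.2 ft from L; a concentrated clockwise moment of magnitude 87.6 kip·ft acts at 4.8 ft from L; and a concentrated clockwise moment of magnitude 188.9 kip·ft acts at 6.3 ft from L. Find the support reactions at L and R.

L_x = 0, L_y = 7.231 kip, R_y = 37.77 kip

Moments about L: R_y·13 − 15·7.9 − 30·3.2 − 87.6 − 188.9 = 0 → R_y = 491/13 = 37.7692 ≈ 37.77 kip.
ΣF_y = 0: L_y + 37.7692 − 15 − 30 = 0 → L_y = 7.231 kip.
ΣF_x = 0: no horizontal applied forces, so L_x = 0.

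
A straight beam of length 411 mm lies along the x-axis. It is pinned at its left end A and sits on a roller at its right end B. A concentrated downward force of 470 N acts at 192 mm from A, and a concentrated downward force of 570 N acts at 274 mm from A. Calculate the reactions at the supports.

A_x = 0, A_y = 440.4 N, B_y = 599.6 N

Moments about A: B_y·411 − 470·192 − 570·274 = 0 → B_y = 246420/411 = 599.562 ≈ 599.6 N.
ΣF_y = 0: A_y + 599.562 − 470 − 570 = 0 → A_y = 440.4 N.
ΣF_x = 0: no horizontal applied forces, so A_x = 0.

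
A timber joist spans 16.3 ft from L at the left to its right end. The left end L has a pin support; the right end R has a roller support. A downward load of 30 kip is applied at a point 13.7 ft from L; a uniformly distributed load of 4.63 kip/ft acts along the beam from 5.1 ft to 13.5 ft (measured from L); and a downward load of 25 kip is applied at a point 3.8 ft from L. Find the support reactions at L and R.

L_x = 0, L_y = 40.66 kip, R_y = 53.23 kip

Resultant of the distributed load: 4.63 × 8.4 = 38.892 kip at 9.3 ft from L.
Taking moments about L: R_y·16.3 − 30·13.7 − (4.63·8.4)·9.3 − 25·3.8 = 0 → R_y = 867.6956/16.3 = 53.2329 ≈ 53.23 kip.
ΣF_y = 0: L_y + 53.2329 − 30 − 4.63·8.4 − 25 = 0 → L_y = 40.66 kip.
ΣF_x = 0: no horizontal applied forces, so L_x = 0.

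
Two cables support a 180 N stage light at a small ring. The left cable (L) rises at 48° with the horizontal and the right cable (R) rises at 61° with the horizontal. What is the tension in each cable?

T_L = 92.29 N, T_R = 127.4 N

ΣF_x = 0: −T_L·cos48° + T_R·cos61° = 0 → T_R = 1.38019·T_L.
ΣF_y = 0: T_L·sin48° + T_R·sin61° = 180.
Substitute: T_L·(0.743145 + 1.38019·0.87462) = 180 → T_L = 92.2941 ≈ 92.29 N.
Then T_R = 1.38019 × 92.2941 = 127.4 N.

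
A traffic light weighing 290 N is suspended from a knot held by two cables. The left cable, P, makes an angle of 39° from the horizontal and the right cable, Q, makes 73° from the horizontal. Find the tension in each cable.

ΣF_x = 0: −T_P·cos39° + T_Q·cos73° = 0 → T_Q = 2.65808·T_P.
ΣF_y = 0: T_P·sin39° + T_Q·sin73° = 290.
Substitute: T_P·(0.62932 + 2.65808·0.956305) = 290 → T_P = 91.4464 ≈ 91.45 N.
Then T_Q = 2.65808 × 91.4464 = 243.1 N.

T_P = 91.45 N, T_Q = 243.1 N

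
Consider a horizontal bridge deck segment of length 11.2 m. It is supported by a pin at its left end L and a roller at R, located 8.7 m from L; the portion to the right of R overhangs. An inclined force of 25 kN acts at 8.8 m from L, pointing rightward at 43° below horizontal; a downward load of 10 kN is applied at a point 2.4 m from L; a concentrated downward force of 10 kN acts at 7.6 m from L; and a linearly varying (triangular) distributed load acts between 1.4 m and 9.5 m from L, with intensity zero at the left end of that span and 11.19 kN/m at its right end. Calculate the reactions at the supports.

Resultant of the triangular load: ½ × 11.19 × 8.1 = 45.3195 kN, acting at 6.8 m from L (one-third of the span from the peak).
Moments about L: R_y·8.7 − 25·sin43°·8.8 − 10·2.4 − 10·7.6 − (½·11.19·8.1)·6.8 = 0 → R_y = 558.212/8.7 = 64.1623 ≈ 64.16 kN.
ΣF_y = 0: L_y + 64.1623 − 25·sin43° − 10 − 10 − ½·11.19·8.1 = 0 → L_y = 18.21 kN.
ΣF_x = 0: L_x + 25·cos43° = 0 → L_x = -18.28 kN.

L_x = -18.28 kN, L_y = 18.21 kN, R_y = 64.16 kN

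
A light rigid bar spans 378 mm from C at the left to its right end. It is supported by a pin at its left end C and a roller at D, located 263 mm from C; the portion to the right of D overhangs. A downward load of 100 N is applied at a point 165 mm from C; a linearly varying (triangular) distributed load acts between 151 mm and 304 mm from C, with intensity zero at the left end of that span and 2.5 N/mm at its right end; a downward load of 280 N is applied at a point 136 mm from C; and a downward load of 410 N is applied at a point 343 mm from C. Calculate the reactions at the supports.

C_x = 0, C_y = 55.03 N, D_y = 926.2 N

Resultant of the triangular load: ½ × 2.5 × 153 = 191.25 N, acting at 253 mm from C (one-third of the span from the peak).
ΣM about C: D_y·263 − 100·165 − (½·2.5·153)·253 − 280·136 − 410·343 = 0 → D_y = 243596.25/263 = 926.221 ≈ 926.2 N.
ΣF_y = 0: C_y + 926.221 − 100 − ½·2.5·153 − 280 − 410 = 0 → C_y = 55.03 N.
ΣF_x = 0: no horizontal applied forces, so C_x = 0.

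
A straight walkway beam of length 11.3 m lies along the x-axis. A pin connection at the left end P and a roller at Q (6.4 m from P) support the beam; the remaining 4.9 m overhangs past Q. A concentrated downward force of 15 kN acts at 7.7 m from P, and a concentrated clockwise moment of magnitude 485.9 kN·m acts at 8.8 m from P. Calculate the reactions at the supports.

P_x = 0, P_y = -78.97 kN, Q_y = 93.97 kN

Taking moments about P: Q_y·6.4 − 15·7.7 − 485.9 = 0 → Q_y = 601.4/6.4 = 93.9687 ≈ 93.97 kN.
ΣF_y = 0: P_y + 93.9687 − 15 = 0 → P_y = -78.97 kN.
ΣF_x = 0: no horizontal applied forces, so P_x = 0.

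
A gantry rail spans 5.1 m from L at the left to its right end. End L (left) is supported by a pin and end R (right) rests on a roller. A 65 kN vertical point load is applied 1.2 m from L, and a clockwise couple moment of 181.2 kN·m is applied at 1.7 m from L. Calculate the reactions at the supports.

L_x = 0, L_y = 14.18 kN, R_y = 50.82 kN

ΣM about L: R_y·5.1 − 65·1.2 − 181.2 = 0 → R_y = 259.2/5.1 = 50.8235 ≈ 50.82 kN.
ΣF_y = 0: L_y + 50.8235 − 65 = 0 → L_y = 14.18 kN.
ΣF_x = 0: no horizontal applied forces, so L_x = 0.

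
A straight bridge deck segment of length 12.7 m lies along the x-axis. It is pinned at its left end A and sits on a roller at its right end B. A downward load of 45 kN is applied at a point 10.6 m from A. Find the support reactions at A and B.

A_x = 0, A_y = 7.441 kN, B_y = 37.56 kN

Taking moments about A: B_y·12.7 − 45·10.6 = 0 → B_y = 477/12.7 = 37.5591 ≈ 37.56 kN.
ΣF_y = 0: A_y + 37.5591 − 45 = 0 → A_y = 7.441 kN.
ΣF_x = 0: no horizontal applied forces, so A_x = 0.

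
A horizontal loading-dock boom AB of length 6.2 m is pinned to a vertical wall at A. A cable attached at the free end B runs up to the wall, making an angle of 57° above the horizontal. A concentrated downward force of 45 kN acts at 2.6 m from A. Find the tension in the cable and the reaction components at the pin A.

ΣM about A: T·sin57°·6.2 − 45·2.6 = 0 → T = 117/(6.2·0.838671) = 22.501 ≈ 22.50 kN.
ΣF_x = 0: A_x − T·cos57° = 0 → A_x = 22.501 × 0.544639 = 12.25 kN.
ΣF_y = 0: A_y + T·sin57° − 45 = 0 → A_y = 45 − 22.501 × 0.838671 = 26.13 kN.

T = 22.50 kN, A_x = 12.25 kN, A_y = 26.13 kN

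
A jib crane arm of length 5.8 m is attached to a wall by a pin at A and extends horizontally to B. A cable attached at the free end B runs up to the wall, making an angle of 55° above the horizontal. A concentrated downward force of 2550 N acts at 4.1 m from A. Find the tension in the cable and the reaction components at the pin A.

ΣM about A: T·sin55°·5.8 − 2550·4.1 = 0 → T = 10455/(5.8·0.819152) = 2200.55 ≈ 2201 N.
ΣF_x = 0: A_x − T·cos55° = 0 → A_x = 2200.55 × 0.573576 = 1262 N.
ΣF_y = 0: A_y + T·sin55° − 2550 = 0 → A_y = 2550 − 2200.55 × 0.819152 = 747.4 N.

T = 2201 N, A_x = 1262 N, A_y = 747.4 N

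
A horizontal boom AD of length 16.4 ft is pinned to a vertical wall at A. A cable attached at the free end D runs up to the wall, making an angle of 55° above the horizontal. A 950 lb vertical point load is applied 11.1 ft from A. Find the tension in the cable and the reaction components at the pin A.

ΣM about A: T·sin55°·16.4 − 950·11.1 = 0 → T = 10545/(16.4·0.819152) = 784.943 ≈ 784.9 lb.
ΣF_x = 0: A_x − T·cos55° = 0 → A_x = 784.943 × 0.573576 = 450.2 lb.
ΣF_y = 0: A_y + T·sin55° − 950 = 0 → A_y = 950 − 784.943 × 0.819152 = 307.0 lb.

T = 784.9 lb, A_x = 450.2 lb, A_y = 307.0 lb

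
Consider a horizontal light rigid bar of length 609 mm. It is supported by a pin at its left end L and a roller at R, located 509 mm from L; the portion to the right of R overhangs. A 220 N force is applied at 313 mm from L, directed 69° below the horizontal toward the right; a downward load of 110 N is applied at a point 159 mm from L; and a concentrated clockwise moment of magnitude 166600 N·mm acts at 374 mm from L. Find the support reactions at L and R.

Moments about L: R_y·509 − 220·sin69°·313 − 110·159 − 166600 = 0 → R_y = 248376/509 = 487.969 ≈ 488.0 N.
ΣF_y = 0: L_y + 487.969 − 220·sin69° − 110 = 0 → L_y = -172.6 N.
ΣF_x = 0: L_x + 220·cos69° = 0 → L_x = -78.84 N.

L_x = -78.84 N, L_y = -172.6 N, R_y = 488.0 N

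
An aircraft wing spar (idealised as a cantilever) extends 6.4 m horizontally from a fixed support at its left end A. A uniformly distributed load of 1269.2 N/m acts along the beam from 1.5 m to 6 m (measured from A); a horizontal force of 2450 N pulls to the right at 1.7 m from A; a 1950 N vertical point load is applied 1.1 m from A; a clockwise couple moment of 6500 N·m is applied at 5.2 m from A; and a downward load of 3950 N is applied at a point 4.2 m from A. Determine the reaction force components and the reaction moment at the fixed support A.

A_x = -2450 N, A_y = 11610 N, M_A = 46650 N·m

Resultant of the distributed load: 1269.2 × 4.5 = 5711.4 N at 3.75 m from A.
ΣF_x = 0: A_x + 2450 = 0 → A_x = -2450 N.
ΣF_y = 0: A_y − 1269.2·4.5 − 1950 − 3950 = 0 → A_y = 11610 N.
ΣM about A: M_A − (1269.2·4.5)·3.75 − 1950·1.1 − 6500 − 3950·4.2 = 0 → M_A = 46650 N·m.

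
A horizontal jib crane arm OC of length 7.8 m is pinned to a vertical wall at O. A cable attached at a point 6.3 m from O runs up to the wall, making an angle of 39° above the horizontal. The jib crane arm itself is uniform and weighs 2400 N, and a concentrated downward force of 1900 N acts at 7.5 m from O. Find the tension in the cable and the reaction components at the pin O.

ΣM about O: T·sin39°·6.3 − 2400·3.9 − 1900·7.5 = 0 → T = 23610/(6.3·0.62932) = 5955.03 ≈ 5955 N.
ΣF_x = 0: O_x − T·cos39° = 0 → O_x = 5955.03 × 0.777146 = 4628 N.
ΣF_y = 0: O_y + T·sin39° − 2400 − 1900 = 0 → O_y = 4300 − 5955.03 × 0.62932 = 552.4 N.

T = 5955 N, O_x = 4628 N, O_y = 552.4 N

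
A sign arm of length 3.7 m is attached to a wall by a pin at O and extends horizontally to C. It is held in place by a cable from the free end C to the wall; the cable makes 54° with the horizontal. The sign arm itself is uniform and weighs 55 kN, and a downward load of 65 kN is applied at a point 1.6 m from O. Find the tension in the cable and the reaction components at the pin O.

T = 68.74 kN, O_x = 40.40 kN, O_y = 64.39 kN

ΣM about O: T·sin54°·3.7 − 55·1.85 − 65·1.6 = 0 → T = 205.75/(3.7·0.809017) = 68.7354 ≈ 68.74 kN.
ΣF_x = 0: O_x − T·cos54° = 0 → O_x = 68.7354 × 0.587785 = 40.40 kN.
ΣF_y = 0: O_y + T·sin54° − 55 − 65 = 0 → O_y = 120 − 68.7354 × 0.809017 = 64.39 kN.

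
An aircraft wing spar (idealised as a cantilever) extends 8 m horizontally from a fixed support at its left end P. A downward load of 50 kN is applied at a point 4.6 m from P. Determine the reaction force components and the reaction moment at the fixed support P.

ΣF_x = 0: P_x = 0.
ΣF_y = 0: P_y − 50 = 0 → P_y = 50.00 kN.
ΣM about P: M_P − 50·4.6 = 0 → M_P = 230.0 kN·m.

P_x = 0, P_y = 50.00 kN, M_P = 230.0 kN·m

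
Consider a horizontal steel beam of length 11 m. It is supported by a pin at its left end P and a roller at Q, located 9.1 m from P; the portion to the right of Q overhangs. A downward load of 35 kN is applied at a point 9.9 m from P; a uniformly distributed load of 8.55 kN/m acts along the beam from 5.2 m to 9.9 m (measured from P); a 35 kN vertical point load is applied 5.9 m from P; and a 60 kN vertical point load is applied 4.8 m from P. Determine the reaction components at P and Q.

Resultant of the distributed load: 8.55 × 4.7 = 40.185 kN at 7.55 m from P.
Moments about P: Q_y·9.1 − 35·9.9 − (8.55·4.7)·7.55 − 35·5.9 − 60·4.8 = 0 → Q_y = 1144.39675/9.1 = 125.758 ≈ 125.8 kN.
ΣF_y = 0: P_y + 125.758 − 35 − 8.55·4.7 − 35 − 60 = 0 → P_y = 44.43 kN.
ΣF_x = 0: no horizontal applied forces, so P_x = 0.

P_x = 0, P_y = 44.43 kN, Q_y = 125.8 kN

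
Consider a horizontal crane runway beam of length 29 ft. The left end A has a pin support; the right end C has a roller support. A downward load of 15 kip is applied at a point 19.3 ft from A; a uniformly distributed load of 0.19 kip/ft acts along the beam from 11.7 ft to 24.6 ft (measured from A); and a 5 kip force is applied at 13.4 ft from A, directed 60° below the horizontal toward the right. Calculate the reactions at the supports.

Resultant of the distributed load: 0.19 × 12.9 = 2.451 kip at 18.15 ft from A.
ΣM about A: C_y·29 − 15·19.3 − (0.19·12.9)·18.15 − 5·sin60°·13.4 = 0 → C_y = 392.009/29 = 13.5176 ≈ 13.52 kip.
ΣF_y = 0: A_y + 13.5176 − 15 − 0.19·12.9 − 5·sin60° = 0 → A_y = 8.264 kip.
ΣF_x = 0: A_x + 5·cos60° = 0 → A_x = -2.500 kip.

A_x = -2.500 kip, A_y = 8.264 kip, C_y = 13.52 kip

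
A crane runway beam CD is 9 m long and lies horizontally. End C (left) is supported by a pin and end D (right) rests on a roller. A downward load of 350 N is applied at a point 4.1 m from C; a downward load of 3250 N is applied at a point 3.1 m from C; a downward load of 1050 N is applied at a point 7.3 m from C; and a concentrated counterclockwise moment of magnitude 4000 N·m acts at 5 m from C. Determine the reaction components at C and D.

Moments about C: D_y·9 − 350·4.1 − 3250·3.1 − 1050·7.3 + 4000 = 0 → D_y = 15175/9 = 1686.11 ≈ 1686 N.
ΣF_y = 0: C_y + 1686.11 − 350 − 3250 − 1050 = 0 → C_y = 2964 N.
ΣF_x = 0: no horizontal applied forces, so C_x = 0.

C_x = 0, C_y = 2964 N, D_y = 1686 N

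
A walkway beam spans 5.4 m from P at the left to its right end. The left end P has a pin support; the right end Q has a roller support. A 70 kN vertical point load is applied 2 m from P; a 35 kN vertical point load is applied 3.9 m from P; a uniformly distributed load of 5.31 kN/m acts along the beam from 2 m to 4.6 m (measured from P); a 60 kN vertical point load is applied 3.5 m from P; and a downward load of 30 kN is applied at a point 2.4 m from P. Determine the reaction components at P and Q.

P_x = 0, P_y = 96.94 kN, Q_y = 111.9 kN

Resultant of the distributed load: 5.31 × 2.6 = 13.806 kN at 3.3 m from P.
Taking moments about P: Q_y·5.4 − 70·2 − 35·3.9 − (5.31·2.6)·3.3 − 60·3.5 − 30·2.4 = 0 → Q_y = 604.0598/5.4 = 111.863 ≈ 111.9 kN.
ΣF_y = 0: P_y + 111.863 − 70 − 35 − 5.31·2.6 − 60 − 30 = 0 → P_y = 96.94 kN.
ΣF_x = 0: no horizontal applied forces, so P_x = 0.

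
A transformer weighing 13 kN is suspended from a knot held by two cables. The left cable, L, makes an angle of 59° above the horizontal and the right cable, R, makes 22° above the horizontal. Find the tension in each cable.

ΣF_x = 0: −T_L·cos59° + T_R·cos22° = 0 → T_R = 0.555486·T_L.
ΣF_y = 0: T_L·sin59° + T_R·sin22° = 13.
Substitute: T_L·(0.857167 + 0.555486·0.374607) = 13 → T_L = 12.2036 ≈ 12.20 kN.
Then T_R = 0.555486 × 12.2036 = 6.779 kN.

T_L = 12.20 kN, T_R = 6.779 kN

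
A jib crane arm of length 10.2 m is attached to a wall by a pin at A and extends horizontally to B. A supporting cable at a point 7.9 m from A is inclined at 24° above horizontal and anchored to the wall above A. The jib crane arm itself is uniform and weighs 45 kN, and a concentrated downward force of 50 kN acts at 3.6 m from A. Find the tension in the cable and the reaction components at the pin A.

T = 127.4 kN, A_x = 116.4 kN, A_y = 43.16 kN

ΣM about A: T·sin24°·7.9 − 45·5.1 − 50·3.6 = 0 → T = 409.5/(7.9·0.406737) = 127.442 ≈ 127.4 kN.
ΣF_x = 0: A_x − T·cos24° = 0 → A_x = 127.442 × 0.913545 = 116.4 kN.
ΣF_y = 0: A_y + T·sin24° − 45 − 50 = 0 → A_y = 95 − 127.442 × 0.406737 = 43.16 kN.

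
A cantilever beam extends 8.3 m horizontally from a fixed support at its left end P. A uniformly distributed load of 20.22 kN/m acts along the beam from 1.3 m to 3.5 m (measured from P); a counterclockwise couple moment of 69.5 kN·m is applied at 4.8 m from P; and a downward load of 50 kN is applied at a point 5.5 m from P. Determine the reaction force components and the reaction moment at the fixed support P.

Resultant of the distributed load: 20.22 × 2.2 = 44.484 kN at 2.4 m from P.
ΣF_x = 0: P_x = 0.
ΣF_y = 0: P_y − 20.22·2.2 − 50 = 0 → P_y = 94.48 kN.
ΣM about P: M_P − (20.22·2.2)·2.4 + 69.5 − 50·5.5 = 0 → M_P = 312.3 kN·m.

P_x = 0, P_y = 94.48 kN, M_P = 312.3 kN·m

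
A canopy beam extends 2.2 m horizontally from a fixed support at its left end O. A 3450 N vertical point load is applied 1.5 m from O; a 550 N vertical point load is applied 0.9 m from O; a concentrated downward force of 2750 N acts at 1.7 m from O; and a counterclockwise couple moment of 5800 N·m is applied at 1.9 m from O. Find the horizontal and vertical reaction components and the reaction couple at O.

O_x = 0, O_y = 6750 N, M_O = 4545 N·m

ΣF_x = 0: O_x = 0.
ΣF_y = 0: O_y − 3450 − 550 − 2750 = 0 → O_y = 6750 N.
ΣM about O: M_O − 3450·1.5 − 550·0.9 − 2750·1.7 + 5800 = 0 → M_O = 4545 N·m.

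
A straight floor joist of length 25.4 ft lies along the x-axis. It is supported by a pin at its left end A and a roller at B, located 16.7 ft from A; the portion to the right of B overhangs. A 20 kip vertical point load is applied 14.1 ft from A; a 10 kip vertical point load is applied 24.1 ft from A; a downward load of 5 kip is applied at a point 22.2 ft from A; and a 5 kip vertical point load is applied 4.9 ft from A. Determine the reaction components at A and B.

A_x = 0, A_y = 0.5689 kip, B_y = 39.43 kip

Taking moments about A: B_y·16.7 − 20·14.1 − 10·24.1 − 5·22.2 − 5·4.9 = 0 → B_y = 658.5/16.7 = 39.4311 ≈ 39.43 kip.
ΣF_y = 0: A_y + 39.4311 − 20 − 10 − 5 − 5 = 0 → A_y = 0.5689 kip.
ΣF_x = 0: no horizontal applied forces, so A_x = 0.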